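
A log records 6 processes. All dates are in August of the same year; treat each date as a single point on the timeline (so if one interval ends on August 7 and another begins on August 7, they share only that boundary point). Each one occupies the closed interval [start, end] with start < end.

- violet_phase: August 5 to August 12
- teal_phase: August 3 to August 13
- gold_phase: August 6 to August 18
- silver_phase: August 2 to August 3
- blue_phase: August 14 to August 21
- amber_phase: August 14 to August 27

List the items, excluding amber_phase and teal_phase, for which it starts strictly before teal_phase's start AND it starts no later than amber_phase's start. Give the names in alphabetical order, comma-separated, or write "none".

silver_phase

Conditions: its start is strictly before teal_phase's start (X.start < August 3) AND its start is no later than amber_phase's start (X.start <= August 14).
blue_phase: start August 14 < August 3? ✗; start August 14 <= August 14? ✓ → no.
gold_phase: start August 6 < August 3? ✗; start August 6 <= August 14? ✓ → no.
silver_phase: start August 2 < August 3? ✓; start August 2 <= August 14? ✓ → yes.
violet_phase: start August 5 < August 3? ✗; start August 5 <= August 14? ✓ → no.
Result: silver_phase.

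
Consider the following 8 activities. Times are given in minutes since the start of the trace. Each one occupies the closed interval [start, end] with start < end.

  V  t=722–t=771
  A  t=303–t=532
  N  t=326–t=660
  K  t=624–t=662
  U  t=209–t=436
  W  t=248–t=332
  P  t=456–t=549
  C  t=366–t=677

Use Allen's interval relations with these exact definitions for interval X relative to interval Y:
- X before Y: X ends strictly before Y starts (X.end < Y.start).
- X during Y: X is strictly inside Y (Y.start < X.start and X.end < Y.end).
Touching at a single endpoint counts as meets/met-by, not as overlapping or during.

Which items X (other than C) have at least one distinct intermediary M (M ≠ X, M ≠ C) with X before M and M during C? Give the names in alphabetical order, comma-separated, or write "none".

A, P, U, W

Target C = [t=366, t=677].
Intermediaries M with M during C: K, P.
Via K — items with X before K: A, P, U, W.
Via P — items with X before P: U, W.
Union: A, P, U, W.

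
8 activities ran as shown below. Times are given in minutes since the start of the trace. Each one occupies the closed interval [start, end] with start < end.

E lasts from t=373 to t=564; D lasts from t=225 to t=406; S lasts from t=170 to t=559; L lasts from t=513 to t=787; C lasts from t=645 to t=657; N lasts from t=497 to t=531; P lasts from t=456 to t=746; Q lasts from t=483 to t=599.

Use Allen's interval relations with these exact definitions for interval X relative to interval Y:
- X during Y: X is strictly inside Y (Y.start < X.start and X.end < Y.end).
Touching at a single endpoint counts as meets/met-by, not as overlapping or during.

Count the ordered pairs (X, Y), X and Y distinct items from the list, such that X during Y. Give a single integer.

Checking all 56 ordered pairs for relation 'during'; matching pairs in alphabetical order:
(C, L): C during L ✓
(C, P): C during P ✓
(D, S): D during S ✓
(N, E): N during E ✓
(N, P): N during P ✓
(N, Q): N during Q ✓
(N, S): N during S ✓
(Q, P): Q during P ✓
Count: 8.

8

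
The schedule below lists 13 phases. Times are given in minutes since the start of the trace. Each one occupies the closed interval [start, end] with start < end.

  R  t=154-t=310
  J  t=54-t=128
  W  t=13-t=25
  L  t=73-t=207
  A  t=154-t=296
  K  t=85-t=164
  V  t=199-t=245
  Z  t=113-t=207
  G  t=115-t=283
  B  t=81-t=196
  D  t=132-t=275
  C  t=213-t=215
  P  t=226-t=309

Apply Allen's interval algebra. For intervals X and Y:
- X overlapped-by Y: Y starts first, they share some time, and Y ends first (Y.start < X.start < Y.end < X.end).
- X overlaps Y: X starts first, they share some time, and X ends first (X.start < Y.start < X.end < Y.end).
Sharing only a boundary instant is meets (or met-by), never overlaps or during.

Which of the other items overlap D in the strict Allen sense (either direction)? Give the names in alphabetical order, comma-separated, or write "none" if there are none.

Target D = [t=132, t=275].
A [t=154, t=296] → overlapped-by → yes.
B [t=81, t=196] → overlaps → yes.
C [t=213, t=215] → during → no.
G [t=115, t=283] → contains → no.
J [t=54, t=128] → before → no.
K [t=85, t=164] → overlaps → yes.
L [t=73, t=207] → overlaps → yes.
P [t=226, t=309] → overlapped-by → yes.
R [t=154, t=310] → overlapped-by → yes.
V [t=199, t=245] → during → no.
W [t=13, t=25] → before → no.
Z [t=113, t=207] → overlaps → yes.
Result: A, B, K, L, P, R, Z.

A, B, K, L, P, R, Z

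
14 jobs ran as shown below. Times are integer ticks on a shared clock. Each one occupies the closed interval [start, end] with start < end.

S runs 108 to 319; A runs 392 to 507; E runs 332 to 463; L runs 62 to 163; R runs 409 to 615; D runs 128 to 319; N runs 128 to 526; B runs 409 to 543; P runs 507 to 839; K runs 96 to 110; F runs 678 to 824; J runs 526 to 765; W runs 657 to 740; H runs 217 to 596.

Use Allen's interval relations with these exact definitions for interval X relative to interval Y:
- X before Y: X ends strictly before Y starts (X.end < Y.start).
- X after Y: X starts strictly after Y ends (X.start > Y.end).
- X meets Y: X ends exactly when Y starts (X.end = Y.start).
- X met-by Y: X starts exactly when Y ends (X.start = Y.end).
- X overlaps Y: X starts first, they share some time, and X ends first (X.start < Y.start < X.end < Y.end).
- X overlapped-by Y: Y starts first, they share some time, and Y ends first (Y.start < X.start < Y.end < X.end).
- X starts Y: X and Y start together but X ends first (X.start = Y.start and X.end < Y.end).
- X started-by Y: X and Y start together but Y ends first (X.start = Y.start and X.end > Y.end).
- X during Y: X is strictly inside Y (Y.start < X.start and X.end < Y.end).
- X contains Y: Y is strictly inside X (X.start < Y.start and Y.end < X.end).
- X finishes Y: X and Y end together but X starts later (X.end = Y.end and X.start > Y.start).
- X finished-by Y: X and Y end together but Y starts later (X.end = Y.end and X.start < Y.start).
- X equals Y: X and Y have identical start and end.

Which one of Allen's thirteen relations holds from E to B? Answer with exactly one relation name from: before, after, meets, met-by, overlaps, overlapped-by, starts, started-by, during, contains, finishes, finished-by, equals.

E = [332, 463]; B = [409, 543].
Compare endpoints: E.start < B.start, E.start < B.end, E.end > B.start, E.end < B.end.
That pattern is 'overlaps'.

overlaps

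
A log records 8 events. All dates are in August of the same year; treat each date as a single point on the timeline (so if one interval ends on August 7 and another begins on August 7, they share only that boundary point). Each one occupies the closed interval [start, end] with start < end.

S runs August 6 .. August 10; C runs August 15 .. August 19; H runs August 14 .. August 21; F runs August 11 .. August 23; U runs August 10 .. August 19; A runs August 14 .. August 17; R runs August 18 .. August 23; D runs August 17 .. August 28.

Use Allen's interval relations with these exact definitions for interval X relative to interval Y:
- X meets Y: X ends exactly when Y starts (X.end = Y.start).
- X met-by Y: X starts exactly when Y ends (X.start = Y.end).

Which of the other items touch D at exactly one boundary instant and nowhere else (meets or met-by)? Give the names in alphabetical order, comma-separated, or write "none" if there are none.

A

Target D = [August 17, August 28].
A [August 14, August 17] → meets → yes.
C [August 15, August 19] → overlaps → no.
F [August 11, August 23] → overlaps → no.
H [August 14, August 21] → overlaps → no.
R [August 18, August 23] → during → no.
S [August 6, August 10] → before → no.
U [August 10, August 19] → overlaps → no.
Result: A.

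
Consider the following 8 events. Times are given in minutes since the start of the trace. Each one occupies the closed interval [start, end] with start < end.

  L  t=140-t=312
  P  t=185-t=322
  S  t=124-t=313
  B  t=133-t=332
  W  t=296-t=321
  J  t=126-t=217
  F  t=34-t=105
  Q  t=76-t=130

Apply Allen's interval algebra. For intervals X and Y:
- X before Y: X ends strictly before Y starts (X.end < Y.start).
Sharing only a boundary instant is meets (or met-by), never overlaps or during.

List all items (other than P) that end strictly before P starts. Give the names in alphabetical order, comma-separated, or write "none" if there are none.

F, Q

Target P = [t=185, t=322].
B [t=133, t=332] → contains → no.
F [t=34, t=105] → before → yes.
J [t=126, t=217] → overlaps → no.
L [t=140, t=312] → overlaps → no.
Q [t=76, t=130] → before → yes.
S [t=124, t=313] → overlaps → no.
W [t=296, t=321] → during → no.
Result: F, Q.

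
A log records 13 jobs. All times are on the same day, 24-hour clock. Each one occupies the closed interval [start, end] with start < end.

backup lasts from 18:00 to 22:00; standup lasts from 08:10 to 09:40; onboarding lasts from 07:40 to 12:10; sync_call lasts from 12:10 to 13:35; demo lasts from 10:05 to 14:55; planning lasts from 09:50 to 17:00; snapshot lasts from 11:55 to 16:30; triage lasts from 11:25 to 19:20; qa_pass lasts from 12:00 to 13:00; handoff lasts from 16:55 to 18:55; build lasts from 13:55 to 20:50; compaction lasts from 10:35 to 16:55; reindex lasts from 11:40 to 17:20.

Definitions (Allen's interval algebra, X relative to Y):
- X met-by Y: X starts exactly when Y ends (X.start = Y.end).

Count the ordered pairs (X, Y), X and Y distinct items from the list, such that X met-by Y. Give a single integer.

Checking all 156 ordered pairs for relation 'met-by'; matching pairs in alphabetical order:
(handoff, compaction): handoff met-by compaction ✓
(sync_call, onboarding): sync_call met-by onboarding ✓
Count: 2.

2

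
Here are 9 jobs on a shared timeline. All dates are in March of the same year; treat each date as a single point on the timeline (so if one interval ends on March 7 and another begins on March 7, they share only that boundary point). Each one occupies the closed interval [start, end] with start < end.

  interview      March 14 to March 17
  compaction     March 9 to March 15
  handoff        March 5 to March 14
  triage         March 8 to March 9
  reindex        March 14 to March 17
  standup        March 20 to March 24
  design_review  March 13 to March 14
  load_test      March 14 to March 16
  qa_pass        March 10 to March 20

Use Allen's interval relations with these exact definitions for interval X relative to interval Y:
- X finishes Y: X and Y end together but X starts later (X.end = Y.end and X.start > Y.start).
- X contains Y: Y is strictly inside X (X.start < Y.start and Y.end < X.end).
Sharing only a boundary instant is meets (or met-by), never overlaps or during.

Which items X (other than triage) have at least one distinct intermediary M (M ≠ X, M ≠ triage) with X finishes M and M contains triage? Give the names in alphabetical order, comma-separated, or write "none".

design_review

Target triage = [March 8, March 9].
Intermediaries M with M contains triage: handoff.
Via handoff — items with X finishes handoff: design_review.
Union: design_review.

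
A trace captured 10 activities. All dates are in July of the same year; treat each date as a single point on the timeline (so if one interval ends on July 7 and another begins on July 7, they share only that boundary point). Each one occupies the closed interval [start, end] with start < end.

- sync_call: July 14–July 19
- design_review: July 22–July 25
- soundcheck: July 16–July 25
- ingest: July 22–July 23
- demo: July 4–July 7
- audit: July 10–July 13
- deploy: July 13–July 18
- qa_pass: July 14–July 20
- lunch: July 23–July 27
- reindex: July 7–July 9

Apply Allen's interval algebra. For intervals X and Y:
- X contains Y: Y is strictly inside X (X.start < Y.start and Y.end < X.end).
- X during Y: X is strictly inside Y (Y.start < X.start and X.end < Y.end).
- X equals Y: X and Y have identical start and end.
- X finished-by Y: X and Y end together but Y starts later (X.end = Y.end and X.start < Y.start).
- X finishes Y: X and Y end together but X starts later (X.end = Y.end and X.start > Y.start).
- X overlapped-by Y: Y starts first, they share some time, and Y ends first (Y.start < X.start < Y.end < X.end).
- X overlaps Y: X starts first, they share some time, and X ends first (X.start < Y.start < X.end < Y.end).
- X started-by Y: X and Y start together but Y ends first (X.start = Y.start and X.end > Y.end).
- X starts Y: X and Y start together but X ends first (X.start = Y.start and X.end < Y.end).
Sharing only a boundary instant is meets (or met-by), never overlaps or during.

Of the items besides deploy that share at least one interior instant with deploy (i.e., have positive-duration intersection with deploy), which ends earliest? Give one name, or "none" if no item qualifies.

Target deploy = [July 13, July 18].
audit [July 10, July 13] → meets → excluded.
demo [July 4, July 7] → before → excluded.
design_review [July 22, July 25] → after → excluded.
ingest [July 22, July 23] → after → excluded.
lunch [July 23, July 27] → after → excluded.
qa_pass [July 14, July 20] → overlapped-by → candidate.
reindex [July 7, July 9] → before → excluded.
soundcheck [July 16, July 25] → overlapped-by → candidate.
sync_call [July 14, July 19] → overlapped-by → candidate.
Among candidates, earliest end is July 19 → sync_call.

sync_call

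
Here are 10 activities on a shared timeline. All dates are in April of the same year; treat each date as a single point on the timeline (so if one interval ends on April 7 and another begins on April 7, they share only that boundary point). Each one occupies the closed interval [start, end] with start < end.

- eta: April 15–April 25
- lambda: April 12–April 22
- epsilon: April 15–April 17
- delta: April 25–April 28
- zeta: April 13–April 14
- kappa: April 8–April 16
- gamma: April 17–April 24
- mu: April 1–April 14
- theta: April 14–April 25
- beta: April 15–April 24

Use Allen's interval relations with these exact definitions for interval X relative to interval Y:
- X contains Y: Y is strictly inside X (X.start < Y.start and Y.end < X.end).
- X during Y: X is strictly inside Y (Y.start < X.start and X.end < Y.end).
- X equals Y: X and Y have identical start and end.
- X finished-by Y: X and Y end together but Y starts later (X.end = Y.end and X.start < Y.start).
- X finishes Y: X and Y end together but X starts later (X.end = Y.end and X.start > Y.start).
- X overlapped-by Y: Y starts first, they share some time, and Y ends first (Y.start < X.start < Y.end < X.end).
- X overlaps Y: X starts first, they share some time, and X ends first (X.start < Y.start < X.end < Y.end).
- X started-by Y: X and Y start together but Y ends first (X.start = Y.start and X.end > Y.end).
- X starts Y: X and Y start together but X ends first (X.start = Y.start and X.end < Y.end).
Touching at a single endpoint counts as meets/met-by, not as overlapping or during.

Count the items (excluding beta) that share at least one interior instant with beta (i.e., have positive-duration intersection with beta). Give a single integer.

6

Target beta = [April 15, April 24].
delta [April 25, April 28] → after → no.
epsilon [April 15, April 17] → starts → counts.
eta [April 15, April 25] → started-by → counts.
gamma [April 17, April 24] → finishes → counts.
kappa [April 8, April 16] → overlaps → counts.
lambda [April 12, April 22] → overlaps → counts.
mu [April 1, April 14] → before → no.
theta [April 14, April 25] → contains → counts.
zeta [April 13, April 14] → before → no.
Total: 6.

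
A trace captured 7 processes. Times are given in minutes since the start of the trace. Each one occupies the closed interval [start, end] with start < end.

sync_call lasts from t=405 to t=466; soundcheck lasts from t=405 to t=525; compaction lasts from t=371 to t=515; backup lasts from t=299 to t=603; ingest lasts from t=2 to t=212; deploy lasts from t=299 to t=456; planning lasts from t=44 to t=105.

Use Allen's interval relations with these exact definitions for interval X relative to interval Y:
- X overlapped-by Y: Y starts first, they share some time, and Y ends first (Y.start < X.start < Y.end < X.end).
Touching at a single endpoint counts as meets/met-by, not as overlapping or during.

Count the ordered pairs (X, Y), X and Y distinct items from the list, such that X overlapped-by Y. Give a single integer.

Checking all 42 ordered pairs for relation 'overlapped-by'; matching pairs in alphabetical order:
(compaction, deploy): compaction overlapped-by deploy ✓
(soundcheck, compaction): soundcheck overlapped-by compaction ✓
(soundcheck, deploy): soundcheck overlapped-by deploy ✓
(sync_call, deploy): sync_call overlapped-by deploy ✓
Count: 4.

4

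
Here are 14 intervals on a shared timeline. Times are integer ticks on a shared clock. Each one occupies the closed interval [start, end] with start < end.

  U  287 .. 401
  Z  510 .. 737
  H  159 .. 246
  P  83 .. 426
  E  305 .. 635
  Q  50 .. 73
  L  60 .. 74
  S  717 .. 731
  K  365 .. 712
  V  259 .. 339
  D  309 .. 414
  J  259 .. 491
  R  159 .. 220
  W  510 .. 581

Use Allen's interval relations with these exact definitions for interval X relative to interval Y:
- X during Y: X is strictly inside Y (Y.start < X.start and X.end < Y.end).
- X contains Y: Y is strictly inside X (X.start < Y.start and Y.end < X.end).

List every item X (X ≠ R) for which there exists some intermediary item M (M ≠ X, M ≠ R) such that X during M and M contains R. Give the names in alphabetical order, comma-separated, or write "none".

D, H, U, V

Target R = [159, 220].
Intermediaries M with M contains R: P.
Via P — items with X during P: D, H, U, V.
Union: D, H, U, V.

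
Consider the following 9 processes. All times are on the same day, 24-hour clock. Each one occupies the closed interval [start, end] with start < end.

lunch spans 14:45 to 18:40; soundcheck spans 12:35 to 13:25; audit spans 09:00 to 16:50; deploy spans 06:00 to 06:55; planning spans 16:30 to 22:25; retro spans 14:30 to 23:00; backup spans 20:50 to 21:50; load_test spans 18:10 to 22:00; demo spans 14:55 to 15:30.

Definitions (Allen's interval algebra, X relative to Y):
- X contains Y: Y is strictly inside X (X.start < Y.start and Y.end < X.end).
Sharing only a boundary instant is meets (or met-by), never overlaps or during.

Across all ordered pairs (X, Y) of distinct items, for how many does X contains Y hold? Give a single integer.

Checking all 72 ordered pairs for relation 'contains'; matching pairs in alphabetical order:
(audit, demo): audit contains demo ✓
(audit, soundcheck): audit contains soundcheck ✓
(load_test, backup): load_test contains backup ✓
(lunch, demo): lunch contains demo ✓
(planning, backup): planning contains backup ✓
(planning, load_test): planning contains load_test ✓
(retro, backup): retro contains backup ✓
(retro, demo): retro contains demo ✓
(retro, load_test): retro contains load_test ✓
(retro, lunch): retro contains lunch ✓
(retro, planning): retro contains planning ✓
Count: 11.

11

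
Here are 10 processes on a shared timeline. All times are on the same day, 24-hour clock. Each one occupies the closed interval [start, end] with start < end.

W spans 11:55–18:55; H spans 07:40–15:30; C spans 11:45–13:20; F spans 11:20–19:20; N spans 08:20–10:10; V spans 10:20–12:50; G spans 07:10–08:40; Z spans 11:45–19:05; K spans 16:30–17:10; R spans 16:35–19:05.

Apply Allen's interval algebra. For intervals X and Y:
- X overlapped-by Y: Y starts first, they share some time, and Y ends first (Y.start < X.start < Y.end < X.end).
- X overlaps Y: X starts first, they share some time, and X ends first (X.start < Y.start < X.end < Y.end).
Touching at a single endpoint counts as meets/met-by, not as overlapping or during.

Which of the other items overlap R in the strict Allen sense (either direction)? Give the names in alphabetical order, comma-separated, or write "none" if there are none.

K, W

Target R = [16:35, 19:05].
C [11:45, 13:20] → before → no.
F [11:20, 19:20] → contains → no.
G [07:10, 08:40] → before → no.
H [07:40, 15:30] → before → no.
K [16:30, 17:10] → overlaps → yes.
N [08:20, 10:10] → before → no.
V [10:20, 12:50] → before → no.
W [11:55, 18:55] → overlaps → yes.
Z [11:45, 19:05] → finished-by → no.
Result: K, W.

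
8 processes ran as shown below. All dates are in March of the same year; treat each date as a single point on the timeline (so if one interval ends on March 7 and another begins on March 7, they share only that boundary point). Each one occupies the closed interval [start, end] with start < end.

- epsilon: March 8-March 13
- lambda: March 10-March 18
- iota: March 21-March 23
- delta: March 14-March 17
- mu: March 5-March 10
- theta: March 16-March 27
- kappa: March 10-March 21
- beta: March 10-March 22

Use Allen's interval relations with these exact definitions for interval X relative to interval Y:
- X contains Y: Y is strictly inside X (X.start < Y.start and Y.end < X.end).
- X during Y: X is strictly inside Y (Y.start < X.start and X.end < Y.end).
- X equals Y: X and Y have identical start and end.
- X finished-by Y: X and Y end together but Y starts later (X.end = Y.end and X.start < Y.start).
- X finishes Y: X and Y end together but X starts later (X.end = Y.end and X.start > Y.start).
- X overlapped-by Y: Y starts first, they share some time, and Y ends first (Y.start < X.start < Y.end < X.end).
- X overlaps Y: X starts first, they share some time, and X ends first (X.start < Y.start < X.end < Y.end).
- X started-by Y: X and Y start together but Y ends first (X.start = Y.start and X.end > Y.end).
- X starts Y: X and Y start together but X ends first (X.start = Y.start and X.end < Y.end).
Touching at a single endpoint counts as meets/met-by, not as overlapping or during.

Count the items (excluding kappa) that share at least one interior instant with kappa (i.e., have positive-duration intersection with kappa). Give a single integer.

5

Target kappa = [March 10, March 21].
beta [March 10, March 22] → started-by → counts.
delta [March 14, March 17] → during → counts.
epsilon [March 8, March 13] → overlaps → counts.
iota [March 21, March 23] → met-by → no.
lambda [March 10, March 18] → starts → counts.
mu [March 5, March 10] → meets → no.
theta [March 16, March 27] → overlapped-by → counts.
Total: 5.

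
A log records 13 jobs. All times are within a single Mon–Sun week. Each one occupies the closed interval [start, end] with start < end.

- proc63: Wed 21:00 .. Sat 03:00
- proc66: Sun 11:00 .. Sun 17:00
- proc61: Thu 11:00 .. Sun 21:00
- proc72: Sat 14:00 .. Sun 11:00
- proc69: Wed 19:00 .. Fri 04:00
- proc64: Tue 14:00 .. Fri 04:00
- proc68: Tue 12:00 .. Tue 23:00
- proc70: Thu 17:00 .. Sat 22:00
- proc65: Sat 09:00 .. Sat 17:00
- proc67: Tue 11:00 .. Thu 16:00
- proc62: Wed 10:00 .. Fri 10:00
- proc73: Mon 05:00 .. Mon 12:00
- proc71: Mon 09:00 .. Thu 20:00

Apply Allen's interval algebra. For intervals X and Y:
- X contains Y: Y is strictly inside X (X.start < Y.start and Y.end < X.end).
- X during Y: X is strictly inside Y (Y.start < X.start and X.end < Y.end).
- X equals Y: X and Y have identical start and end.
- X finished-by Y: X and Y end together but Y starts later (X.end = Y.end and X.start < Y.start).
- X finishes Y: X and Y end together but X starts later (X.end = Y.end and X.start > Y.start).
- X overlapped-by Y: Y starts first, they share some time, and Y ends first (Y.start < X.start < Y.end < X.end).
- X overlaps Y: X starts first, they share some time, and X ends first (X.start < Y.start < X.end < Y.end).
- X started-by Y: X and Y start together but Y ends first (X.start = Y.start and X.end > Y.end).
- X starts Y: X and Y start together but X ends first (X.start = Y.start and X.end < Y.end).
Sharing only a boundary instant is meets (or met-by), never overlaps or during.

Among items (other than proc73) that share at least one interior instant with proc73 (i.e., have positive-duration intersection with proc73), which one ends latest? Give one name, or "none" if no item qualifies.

Target proc73 = [Mon 05:00, Mon 12:00].
proc61 [Thu 11:00, Sun 21:00] → after → excluded.
proc62 [Wed 10:00, Fri 10:00] → after → excluded.
proc63 [Wed 21:00, Sat 03:00] → after → excluded.
proc64 [Tue 14:00, Fri 04:00] → after → excluded.
proc65 [Sat 09:00, Sat 17:00] → after → excluded.
proc66 [Sun 11:00, Sun 17:00] → after → excluded.
proc67 [Tue 11:00, Thu 16:00] → after → excluded.
proc68 [Tue 12:00, Tue 23:00] → after → excluded.
proc69 [Wed 19:00, Fri 04:00] → after → excluded.
proc70 [Thu 17:00, Sat 22:00] → after → excluded.
proc71 [Mon 09:00, Thu 20:00] → overlapped-by → candidate.
proc72 [Sat 14:00, Sun 11:00] → after → excluded.
Among candidates, latest end is Thu 20:00 → proc71.

proc71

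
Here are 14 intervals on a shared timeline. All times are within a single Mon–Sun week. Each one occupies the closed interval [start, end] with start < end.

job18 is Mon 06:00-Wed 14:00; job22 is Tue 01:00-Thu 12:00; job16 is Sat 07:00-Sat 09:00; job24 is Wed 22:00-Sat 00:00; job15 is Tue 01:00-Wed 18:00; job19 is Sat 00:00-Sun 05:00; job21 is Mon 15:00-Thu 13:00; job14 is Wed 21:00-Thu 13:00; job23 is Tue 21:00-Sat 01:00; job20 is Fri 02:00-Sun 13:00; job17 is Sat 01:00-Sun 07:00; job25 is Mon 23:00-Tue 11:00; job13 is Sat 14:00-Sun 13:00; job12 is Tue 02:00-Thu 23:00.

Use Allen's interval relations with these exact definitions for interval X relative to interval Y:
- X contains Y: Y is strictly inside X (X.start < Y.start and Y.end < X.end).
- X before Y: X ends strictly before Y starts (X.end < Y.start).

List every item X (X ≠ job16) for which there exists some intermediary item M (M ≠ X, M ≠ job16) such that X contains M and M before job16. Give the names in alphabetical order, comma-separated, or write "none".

job12, job18, job21, job23

Target job16 = [Sat 07:00, Sat 09:00].
Intermediaries M with M before job16: job12, job14, job15, job18, job21, job22, job23, job24, job25.
Via job12 — items with X contains job12: none.
Via job14 — items with X contains job14: job12, job23.
Via job15 — items with X contains job15: job21.
Via job18 — items with X contains job18: none.
Via job21 — items with X contains job21: none.
Via job22 — items with X contains job22: job21.
Via job23 — items with X contains job23: none.
Via job24 — items with X contains job24: job23.
Via job25 — items with X contains job25: job18, job21.
Union: job12, job18, job21, job23.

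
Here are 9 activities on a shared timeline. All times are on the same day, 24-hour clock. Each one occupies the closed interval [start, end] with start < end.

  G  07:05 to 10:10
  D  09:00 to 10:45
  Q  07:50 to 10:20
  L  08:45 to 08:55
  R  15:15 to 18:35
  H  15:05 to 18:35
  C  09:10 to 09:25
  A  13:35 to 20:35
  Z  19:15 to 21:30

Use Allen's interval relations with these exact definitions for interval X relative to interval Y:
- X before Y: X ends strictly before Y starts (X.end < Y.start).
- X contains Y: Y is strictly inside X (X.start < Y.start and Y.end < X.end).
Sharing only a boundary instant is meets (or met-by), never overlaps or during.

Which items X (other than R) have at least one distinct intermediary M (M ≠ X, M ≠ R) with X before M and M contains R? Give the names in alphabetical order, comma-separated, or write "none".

C, D, G, L, Q

Target R = [15:15, 18:35].
Intermediaries M with M contains R: A.
Via A — items with X before A: C, D, G, L, Q.
Union: C, D, G, L, Q.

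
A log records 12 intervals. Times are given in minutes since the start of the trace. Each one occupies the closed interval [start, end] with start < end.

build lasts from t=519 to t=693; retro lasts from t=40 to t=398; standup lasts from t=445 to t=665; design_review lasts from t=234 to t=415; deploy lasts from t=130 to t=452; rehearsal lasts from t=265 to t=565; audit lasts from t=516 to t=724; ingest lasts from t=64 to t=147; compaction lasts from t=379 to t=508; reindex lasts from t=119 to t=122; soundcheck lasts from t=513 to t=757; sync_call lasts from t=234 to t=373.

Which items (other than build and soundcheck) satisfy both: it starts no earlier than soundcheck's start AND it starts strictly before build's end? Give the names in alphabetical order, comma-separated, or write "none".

audit

Conditions: its start is no earlier than soundcheck's start (X.start >= t=513) AND its start is strictly before build's end (X.start < t=693).
audit: start t=516 >= t=513? ✓; start t=516 < t=693? ✓ → yes.
compaction: start t=379 >= t=513? ✗; start t=379 < t=693? ✓ → no.
deploy: start t=130 >= t=513? ✗; start t=130 < t=693? ✓ → no.
design_review: start t=234 >= t=513? ✗; start t=234 < t=693? ✓ → no.
ingest: start t=64 >= t=513? ✗; start t=64 < t=693? ✓ → no.
rehearsal: start t=265 >= t=513? ✗; start t=265 < t=693? ✓ → no.
reindex: start t=119 >= t=513? ✗; start t=119 < t=693? ✓ → no.
retro: start t=40 >= t=513? ✗; start t=40 < t=693? ✓ → no.
standup: start t=445 >= t=513? ✗; start t=445 < t=693? ✓ → no.
sync_call: start t=234 >= t=513? ✗; start t=234 < t=693? ✓ → no.
Result: audit.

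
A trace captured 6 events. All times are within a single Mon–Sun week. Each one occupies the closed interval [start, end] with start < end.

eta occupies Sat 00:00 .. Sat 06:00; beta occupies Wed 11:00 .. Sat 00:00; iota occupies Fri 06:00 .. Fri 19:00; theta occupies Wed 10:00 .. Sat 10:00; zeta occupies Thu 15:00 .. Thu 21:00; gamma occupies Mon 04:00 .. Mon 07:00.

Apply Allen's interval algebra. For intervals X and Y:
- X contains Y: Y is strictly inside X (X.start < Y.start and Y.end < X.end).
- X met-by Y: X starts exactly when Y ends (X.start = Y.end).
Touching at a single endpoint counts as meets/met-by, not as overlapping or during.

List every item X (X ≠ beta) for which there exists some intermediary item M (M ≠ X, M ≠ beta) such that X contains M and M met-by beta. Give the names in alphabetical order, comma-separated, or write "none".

theta

Target beta = [Wed 11:00, Sat 00:00].
Intermediaries M with M met-by beta: eta.
Via eta — items with X contains eta: theta.
Union: theta.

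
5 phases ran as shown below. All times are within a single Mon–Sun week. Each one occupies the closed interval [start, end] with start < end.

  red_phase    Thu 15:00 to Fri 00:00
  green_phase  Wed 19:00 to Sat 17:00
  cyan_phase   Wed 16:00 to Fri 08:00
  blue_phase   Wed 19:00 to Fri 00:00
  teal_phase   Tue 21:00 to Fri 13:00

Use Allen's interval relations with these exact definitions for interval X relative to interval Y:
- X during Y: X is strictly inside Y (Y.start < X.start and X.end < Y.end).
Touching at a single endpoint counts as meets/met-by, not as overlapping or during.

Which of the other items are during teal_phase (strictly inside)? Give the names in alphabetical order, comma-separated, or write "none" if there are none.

blue_phase, cyan_phase, red_phase

Target teal_phase = [Tue 21:00, Fri 13:00].
blue_phase [Wed 19:00, Fri 00:00] → during → yes.
cyan_phase [Wed 16:00, Fri 08:00] → during → yes.
green_phase [Wed 19:00, Sat 17:00] → overlapped-by → no.
red_phase [Thu 15:00, Fri 00:00] → during → yes.
Result: blue_phase, cyan_phase, red_phase.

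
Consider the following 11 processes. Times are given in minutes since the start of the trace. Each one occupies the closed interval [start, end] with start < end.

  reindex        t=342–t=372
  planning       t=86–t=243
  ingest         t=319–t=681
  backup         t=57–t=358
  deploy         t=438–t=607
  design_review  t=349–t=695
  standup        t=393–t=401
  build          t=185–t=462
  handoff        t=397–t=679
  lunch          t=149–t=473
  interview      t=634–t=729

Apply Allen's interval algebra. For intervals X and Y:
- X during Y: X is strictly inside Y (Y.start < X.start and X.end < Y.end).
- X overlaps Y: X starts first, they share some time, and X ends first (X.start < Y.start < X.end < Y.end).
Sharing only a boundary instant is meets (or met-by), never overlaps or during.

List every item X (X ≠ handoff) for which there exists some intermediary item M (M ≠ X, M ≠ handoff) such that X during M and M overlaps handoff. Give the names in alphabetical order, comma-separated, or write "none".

Target handoff = [t=397, t=679].
Intermediaries M with M overlaps handoff: build, lunch, standup.
Via build — items with X during build: reindex, standup.
Via lunch — items with X during lunch: build, reindex, standup.
Via standup — items with X during standup: none.
Union: build, reindex, standup.

build, reindex, standup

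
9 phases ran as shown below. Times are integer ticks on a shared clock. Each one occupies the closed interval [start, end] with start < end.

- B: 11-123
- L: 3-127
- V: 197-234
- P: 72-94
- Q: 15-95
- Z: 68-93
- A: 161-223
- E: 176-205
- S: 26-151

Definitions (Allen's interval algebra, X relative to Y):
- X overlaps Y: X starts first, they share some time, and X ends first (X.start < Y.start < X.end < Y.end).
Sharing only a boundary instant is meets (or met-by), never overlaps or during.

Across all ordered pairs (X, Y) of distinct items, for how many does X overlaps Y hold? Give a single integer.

Checking all 72 ordered pairs for relation 'overlaps'; matching pairs in alphabetical order:
(A, V): A overlaps V ✓
(B, S): B overlaps S ✓
(E, V): E overlaps V ✓
(L, S): L overlaps S ✓
(Q, S): Q overlaps S ✓
(Z, P): Z overlaps P ✓
Count: 6.

6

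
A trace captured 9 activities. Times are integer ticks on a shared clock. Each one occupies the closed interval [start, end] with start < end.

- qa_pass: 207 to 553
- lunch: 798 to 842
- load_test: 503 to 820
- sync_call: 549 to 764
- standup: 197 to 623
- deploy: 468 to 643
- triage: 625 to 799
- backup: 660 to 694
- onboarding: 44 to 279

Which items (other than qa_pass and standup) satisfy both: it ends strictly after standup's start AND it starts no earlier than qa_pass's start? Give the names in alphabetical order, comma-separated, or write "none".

backup, deploy, load_test, lunch, sync_call, triage

Conditions: its end is strictly after standup's start (X.end > 197) AND its start is no earlier than qa_pass's start (X.start >= 207).
backup: end 694 > 197? ✓; start 660 >= 207? ✓ → yes.
deploy: end 643 > 197? ✓; start 468 >= 207? ✓ → yes.
load_test: end 820 > 197? ✓; start 503 >= 207? ✓ → yes.
lunch: end 842 > 197? ✓; start 798 >= 207? ✓ → yes.
onboarding: end 279 > 197? ✓; start 44 >= 207? ✗ → no.
sync_call: end 764 > 197? ✓; start 549 >= 207? ✓ → yes.
triage: end 799 > 197? ✓; start 625 >= 207? ✓ → yes.
Result: backup, deploy, load_test, lunch, sync_call, triage.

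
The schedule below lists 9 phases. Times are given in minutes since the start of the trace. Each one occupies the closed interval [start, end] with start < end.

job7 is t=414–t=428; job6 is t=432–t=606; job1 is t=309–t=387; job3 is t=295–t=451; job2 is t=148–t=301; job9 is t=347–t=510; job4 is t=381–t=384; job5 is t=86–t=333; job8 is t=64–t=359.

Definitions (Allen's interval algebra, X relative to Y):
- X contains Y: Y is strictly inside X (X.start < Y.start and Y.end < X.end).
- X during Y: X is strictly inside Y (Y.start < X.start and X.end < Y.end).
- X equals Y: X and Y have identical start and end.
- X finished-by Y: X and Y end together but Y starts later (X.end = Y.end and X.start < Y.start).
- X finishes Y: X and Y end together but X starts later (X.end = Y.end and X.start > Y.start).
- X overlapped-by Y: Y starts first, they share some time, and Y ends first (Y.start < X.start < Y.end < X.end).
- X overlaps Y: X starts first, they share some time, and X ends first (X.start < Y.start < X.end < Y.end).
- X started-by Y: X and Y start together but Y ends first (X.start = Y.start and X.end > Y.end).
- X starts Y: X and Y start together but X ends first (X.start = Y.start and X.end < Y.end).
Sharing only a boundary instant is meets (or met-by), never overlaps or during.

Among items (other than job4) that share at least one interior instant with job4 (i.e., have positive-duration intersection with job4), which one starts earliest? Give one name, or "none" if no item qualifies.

Target job4 = [t=381, t=384].
job1 [t=309, t=387] → contains → candidate.
job2 [t=148, t=301] → before → excluded.
job3 [t=295, t=451] → contains → candidate.
job5 [t=86, t=333] → before → excluded.
job6 [t=432, t=606] → after → excluded.
job7 [t=414, t=428] → after → excluded.
job8 [t=64, t=359] → before → excluded.
job9 [t=347, t=510] → contains → candidate.
Among candidates, earliest start is t=295 → job3.

job3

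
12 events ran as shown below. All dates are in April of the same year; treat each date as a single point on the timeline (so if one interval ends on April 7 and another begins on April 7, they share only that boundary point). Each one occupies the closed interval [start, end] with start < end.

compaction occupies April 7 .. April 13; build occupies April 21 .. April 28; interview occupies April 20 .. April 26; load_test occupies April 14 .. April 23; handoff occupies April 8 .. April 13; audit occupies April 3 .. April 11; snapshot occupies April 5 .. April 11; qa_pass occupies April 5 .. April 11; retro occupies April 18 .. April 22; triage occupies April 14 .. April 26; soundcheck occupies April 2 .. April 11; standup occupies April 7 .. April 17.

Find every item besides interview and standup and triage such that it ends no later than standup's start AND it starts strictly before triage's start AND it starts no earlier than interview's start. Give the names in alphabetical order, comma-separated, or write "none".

none

Conditions: its end is no later than standup's start (X.end <= April 7) AND its start is strictly before triage's start (X.start < April 14) AND its start is no earlier than interview's start (X.start >= April 20).
audit: end April 11 <= April 7? ✗; start April 3 < April 14? ✓; start April 3 >= April 20? ✗ → no.
build: end April 28 <= April 7? ✗; start April 21 < April 14? ✗; start April 21 >= April 20? ✓ → no.
compaction: end April 13 <= April 7? ✗; start April 7 < April 14? ✓; start April 7 >= April 20? ✗ → no.
handoff: end April 13 <= April 7? ✗; start April 8 < April 14? ✓; start April 8 >= April 20? ✗ → no.
load_test: end April 23 <= April 7? ✗; start April 14 < April 14? ✗; start April 14 >= April 20? ✗ → no.
qa_pass: end April 11 <= April 7? ✗; start April 5 < April 14? ✓; start April 5 >= April 20? ✗ → no.
retro: end April 22 <= April 7? ✗; start April 18 < April 14? ✗; start April 18 >= April 20? ✗ → no.
snapshot: end April 11 <= April 7? ✗; start April 5 < April 14? ✓; start April 5 >= April 20? ✗ → no.
soundcheck: end April 11 <= April 7? ✗; start April 2 < April 14? ✓; start April 2 >= April 20? ✗ → no.
Result: none.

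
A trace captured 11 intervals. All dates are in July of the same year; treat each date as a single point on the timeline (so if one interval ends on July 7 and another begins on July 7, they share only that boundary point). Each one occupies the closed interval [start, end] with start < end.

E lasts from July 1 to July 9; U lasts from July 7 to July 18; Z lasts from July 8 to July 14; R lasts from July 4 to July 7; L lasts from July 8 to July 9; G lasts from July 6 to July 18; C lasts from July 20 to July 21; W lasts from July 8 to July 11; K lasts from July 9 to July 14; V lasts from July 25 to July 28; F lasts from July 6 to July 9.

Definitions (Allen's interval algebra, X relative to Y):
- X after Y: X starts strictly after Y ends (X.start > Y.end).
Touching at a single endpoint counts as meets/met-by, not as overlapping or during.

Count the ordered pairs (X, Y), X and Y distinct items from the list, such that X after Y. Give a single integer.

Checking all 110 ordered pairs for relation 'after'; matching pairs in alphabetical order:
(C, E): C after E ✓
(C, F): C after F ✓
(C, G): C after G ✓
(C, K): C after K ✓
(C, L): C after L ✓
(C, R): C after R ✓
(C, U): C after U ✓
(C, W): C after W ✓
(C, Z): C after Z ✓
(K, R): K after R ✓
(L, R): L after R ✓
(V, C): V after C ✓
(V, E): V after E ✓
(V, F): V after F ✓
(V, G): V after G ✓
(V, K): V after K ✓
(V, L): V after L ✓
(V, R): V after R ✓
(V, U): V after U ✓
(V, W): V after W ✓
(V, Z): V after Z ✓
(W, R): W after R ✓
(Z, R): Z after R ✓
Count: 23.

23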